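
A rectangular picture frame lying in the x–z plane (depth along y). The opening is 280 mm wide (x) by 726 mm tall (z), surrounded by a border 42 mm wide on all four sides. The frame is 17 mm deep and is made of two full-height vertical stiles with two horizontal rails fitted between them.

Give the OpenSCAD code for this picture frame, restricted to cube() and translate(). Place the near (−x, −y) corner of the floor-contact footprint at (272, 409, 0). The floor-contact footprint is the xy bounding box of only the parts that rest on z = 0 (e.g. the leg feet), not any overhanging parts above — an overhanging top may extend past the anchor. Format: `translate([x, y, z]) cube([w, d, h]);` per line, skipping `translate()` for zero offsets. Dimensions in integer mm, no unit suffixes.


translate([272, 409, 0]) cube([42, 17, 810]);
translate([594, 409, 0]) cube([42, 17, 810]);
translate([314, 409, 0]) cube([280, 17, 42]);
translate([314, 409, 768]) cube([280, 17, 42]);


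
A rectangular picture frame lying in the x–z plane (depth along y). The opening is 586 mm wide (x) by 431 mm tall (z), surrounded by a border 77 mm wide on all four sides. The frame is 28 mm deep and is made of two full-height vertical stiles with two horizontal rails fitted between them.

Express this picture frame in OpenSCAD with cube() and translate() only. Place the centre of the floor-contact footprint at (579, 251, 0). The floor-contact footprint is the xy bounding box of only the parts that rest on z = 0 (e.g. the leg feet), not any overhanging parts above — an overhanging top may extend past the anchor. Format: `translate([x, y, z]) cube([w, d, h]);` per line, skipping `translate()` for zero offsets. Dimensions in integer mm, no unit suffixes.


translate([209, 237, 0]) cube([77, 28, 585]);
translate([872, 237, 0]) cube([77, 28, 585]);
translate([286, 237, 0]) cube([586, 28, 77]);
translate([286, 237, 508]) cube([586, 28, 77]);


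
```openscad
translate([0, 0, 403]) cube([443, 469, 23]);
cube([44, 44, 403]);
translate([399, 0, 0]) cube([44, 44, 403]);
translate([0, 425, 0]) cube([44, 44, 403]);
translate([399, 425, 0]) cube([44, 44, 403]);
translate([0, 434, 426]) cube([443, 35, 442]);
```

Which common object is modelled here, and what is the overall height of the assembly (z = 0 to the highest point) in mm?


A chair. The overall height is 868 mm.

A slab on four corner posts with a tall panel at the back — a chair. The seat slab sits at z = 403 with thickness 23, and the 442 mm backrest starts at the seat top, so the overall height is 403 + 23 + 442 = 868 mm.


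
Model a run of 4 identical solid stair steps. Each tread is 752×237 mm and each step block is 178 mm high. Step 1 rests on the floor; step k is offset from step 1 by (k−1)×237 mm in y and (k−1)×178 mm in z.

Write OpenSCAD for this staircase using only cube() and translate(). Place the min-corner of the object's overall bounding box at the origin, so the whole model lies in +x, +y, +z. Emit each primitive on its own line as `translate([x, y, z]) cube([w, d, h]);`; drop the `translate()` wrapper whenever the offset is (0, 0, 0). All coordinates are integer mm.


cube([752, 237, 178]);
translate([0, 237, 178]) cube([752, 237, 178]);
translate([0, 474, 356]) cube([752, 237, 178]);
translate([0, 711, 534]) cube([752, 237, 178]);


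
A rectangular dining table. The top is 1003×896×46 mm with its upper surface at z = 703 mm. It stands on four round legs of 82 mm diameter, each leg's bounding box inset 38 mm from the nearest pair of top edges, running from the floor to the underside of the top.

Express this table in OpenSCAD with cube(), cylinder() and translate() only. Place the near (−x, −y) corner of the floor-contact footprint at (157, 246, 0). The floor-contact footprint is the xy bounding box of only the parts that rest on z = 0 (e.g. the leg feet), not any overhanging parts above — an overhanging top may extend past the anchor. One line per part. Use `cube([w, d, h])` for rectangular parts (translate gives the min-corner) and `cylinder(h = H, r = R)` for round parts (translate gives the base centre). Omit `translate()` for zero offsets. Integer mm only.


// leg_h = 703 - 46 = 657
translate([119, 208, 657]) cube([1003, 896, 46]);
translate([198, 287, 0]) cylinder(h = 657, r = 41);
translate([1043, 287, 0]) cylinder(h = 657, r = 41);
translate([198, 1025, 0]) cylinder(h = 657, r = 41);
translate([1043, 1025, 0]) cylinder(h = 657, r = 41);


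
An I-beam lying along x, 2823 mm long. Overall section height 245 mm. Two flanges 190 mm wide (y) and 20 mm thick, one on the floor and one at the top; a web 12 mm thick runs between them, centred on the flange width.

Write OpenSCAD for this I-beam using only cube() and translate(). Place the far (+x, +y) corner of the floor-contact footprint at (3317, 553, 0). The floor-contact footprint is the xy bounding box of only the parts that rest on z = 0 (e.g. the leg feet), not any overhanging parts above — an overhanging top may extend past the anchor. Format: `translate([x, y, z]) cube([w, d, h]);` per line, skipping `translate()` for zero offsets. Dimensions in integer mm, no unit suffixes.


translate([494, 363, 0]) cube([2823, 190, 20]);
translate([494, 452, 20]) cube([2823, 12, 205]);
translate([494, 363, 225]) cube([2823, 190, 20]);


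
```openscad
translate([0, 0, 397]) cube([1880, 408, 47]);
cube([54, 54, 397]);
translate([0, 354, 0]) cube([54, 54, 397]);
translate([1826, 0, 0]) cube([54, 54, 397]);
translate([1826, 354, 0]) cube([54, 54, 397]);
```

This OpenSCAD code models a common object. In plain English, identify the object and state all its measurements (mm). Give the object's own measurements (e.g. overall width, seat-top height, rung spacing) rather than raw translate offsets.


A bench: a 1880×408 mm seat slab, 47 mm thick, top at z = 444 mm, on four 54×54 mm square legs flush with the seat corners and standing on z = 0.


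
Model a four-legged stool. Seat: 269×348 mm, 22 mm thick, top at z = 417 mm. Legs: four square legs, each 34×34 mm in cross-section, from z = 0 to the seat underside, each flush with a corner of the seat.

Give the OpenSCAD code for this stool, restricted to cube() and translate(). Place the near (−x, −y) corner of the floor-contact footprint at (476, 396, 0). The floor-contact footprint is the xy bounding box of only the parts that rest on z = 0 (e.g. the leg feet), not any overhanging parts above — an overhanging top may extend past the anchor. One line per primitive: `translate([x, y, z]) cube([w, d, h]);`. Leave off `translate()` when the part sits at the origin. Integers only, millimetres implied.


translate([476, 396, 395]) cube([269, 348, 22]);
translate([476, 396, 0]) cube([34, 34, 395]);
translate([711, 396, 0]) cube([34, 34, 395]);
translate([476, 710, 0]) cube([34, 34, 395]);
translate([711, 710, 0]) cube([34, 34, 395]);


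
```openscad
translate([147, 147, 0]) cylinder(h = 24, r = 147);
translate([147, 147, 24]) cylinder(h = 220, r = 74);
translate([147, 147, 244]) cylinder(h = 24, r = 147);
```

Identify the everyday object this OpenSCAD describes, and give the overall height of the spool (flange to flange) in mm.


A spool. The overall height is 268 mm.

Three coaxial cylinders, large–small–large — a spool. Two 24 mm flanges and a 220 mm core give 24 + 220 + 24 = 268 mm.


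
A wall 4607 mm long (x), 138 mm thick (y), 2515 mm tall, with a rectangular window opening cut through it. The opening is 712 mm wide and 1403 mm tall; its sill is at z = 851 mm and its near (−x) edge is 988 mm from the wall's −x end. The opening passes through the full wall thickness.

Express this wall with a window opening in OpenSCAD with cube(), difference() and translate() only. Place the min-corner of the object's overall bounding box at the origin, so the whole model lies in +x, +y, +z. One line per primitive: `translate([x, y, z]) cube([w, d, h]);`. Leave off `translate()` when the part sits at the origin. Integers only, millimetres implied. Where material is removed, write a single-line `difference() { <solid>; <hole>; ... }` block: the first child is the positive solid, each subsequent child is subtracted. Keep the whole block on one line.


difference() { cube([4607, 138, 2515]); translate([988, 0, 851]) cube([712, 138, 1403]); }


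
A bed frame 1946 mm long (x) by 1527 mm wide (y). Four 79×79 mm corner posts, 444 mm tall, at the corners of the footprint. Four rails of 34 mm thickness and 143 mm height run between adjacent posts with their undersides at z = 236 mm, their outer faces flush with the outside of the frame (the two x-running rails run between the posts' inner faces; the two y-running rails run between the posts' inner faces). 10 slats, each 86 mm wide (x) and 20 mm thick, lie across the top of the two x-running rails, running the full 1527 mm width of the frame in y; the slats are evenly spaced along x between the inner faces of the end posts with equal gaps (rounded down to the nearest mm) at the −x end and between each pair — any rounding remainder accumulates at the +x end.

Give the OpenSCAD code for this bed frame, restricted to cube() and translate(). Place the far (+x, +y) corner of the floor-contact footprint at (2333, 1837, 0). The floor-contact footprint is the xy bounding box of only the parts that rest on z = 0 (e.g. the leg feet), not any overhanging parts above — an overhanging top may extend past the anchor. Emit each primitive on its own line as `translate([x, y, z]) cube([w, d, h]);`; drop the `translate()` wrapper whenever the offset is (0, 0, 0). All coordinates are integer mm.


// slat z = rail_z + rail_h = 236 + 143 = 379
// slat gap = ⌊(1788 − 10·86) / 11⌋ = 84
translate([387, 310, 0]) cube([79, 79, 444]);
translate([387, 1758, 0]) cube([79, 79, 444]);
translate([2254, 310, 0]) cube([79, 79, 444]);
translate([2254, 1758, 0]) cube([79, 79, 444]);
translate([466, 310, 236]) cube([1788, 34, 143]);
translate([466, 1803, 236]) cube([1788, 34, 143]);
translate([387, 389, 236]) cube([34, 1369, 143]);
translate([2299, 389, 236]) cube([34, 1369, 143]);
translate([550, 310, 379]) cube([86, 1527, 20]);
translate([720, 310, 379]) cube([86, 1527, 20]);
translate([890, 310, 379]) cube([86, 1527, 20]);
translate([1060, 310, 379]) cube([86, 1527, 20]);
translate([1230, 310, 379]) cube([86, 1527, 20]);
translate([1400, 310, 379]) cube([86, 1527, 20]);
translate([1570, 310, 379]) cube([86, 1527, 20]);
translate([1740, 310, 379]) cube([86, 1527, 20]);
translate([1910, 310, 379]) cube([86, 1527, 20]);
translate([2080, 310, 379]) cube([86, 1527, 20]);


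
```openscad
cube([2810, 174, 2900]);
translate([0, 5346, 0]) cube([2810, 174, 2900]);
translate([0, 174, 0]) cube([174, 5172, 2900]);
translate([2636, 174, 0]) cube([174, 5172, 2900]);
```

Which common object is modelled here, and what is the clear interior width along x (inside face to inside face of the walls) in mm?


A house (or room) frame. The interior width is 2462 mm.

Four 2900 mm walls enclosing a rectangle with no floor or roof — a room or house frame. Outside width is 2810 mm and wall thickness is 174 mm, so the interior width is 2810 − 2 × 174 = 2462 mm.


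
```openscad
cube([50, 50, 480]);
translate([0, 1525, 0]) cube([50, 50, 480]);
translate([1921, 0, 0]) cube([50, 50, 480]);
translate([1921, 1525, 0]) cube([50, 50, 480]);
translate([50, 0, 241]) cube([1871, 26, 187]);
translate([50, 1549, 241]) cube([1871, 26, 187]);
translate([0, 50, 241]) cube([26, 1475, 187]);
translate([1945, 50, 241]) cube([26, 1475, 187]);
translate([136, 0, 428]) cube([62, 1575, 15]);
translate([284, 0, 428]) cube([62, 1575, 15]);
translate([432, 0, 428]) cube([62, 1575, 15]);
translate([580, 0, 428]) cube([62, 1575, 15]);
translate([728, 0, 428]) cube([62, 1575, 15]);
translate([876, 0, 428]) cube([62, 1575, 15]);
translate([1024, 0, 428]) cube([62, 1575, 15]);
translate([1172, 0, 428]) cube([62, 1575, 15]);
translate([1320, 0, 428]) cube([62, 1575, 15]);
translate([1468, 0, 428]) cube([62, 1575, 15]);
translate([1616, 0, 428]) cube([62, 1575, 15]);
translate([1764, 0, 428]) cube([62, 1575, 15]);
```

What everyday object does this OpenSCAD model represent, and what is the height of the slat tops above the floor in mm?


A bed frame. The slat-top height is 443 mm.

Four posts, four rails, and a row of slats — a bed frame. Slats sit on the rails at z = 241 + 187 = 428; with slat thickness 15, the top is 443 mm.


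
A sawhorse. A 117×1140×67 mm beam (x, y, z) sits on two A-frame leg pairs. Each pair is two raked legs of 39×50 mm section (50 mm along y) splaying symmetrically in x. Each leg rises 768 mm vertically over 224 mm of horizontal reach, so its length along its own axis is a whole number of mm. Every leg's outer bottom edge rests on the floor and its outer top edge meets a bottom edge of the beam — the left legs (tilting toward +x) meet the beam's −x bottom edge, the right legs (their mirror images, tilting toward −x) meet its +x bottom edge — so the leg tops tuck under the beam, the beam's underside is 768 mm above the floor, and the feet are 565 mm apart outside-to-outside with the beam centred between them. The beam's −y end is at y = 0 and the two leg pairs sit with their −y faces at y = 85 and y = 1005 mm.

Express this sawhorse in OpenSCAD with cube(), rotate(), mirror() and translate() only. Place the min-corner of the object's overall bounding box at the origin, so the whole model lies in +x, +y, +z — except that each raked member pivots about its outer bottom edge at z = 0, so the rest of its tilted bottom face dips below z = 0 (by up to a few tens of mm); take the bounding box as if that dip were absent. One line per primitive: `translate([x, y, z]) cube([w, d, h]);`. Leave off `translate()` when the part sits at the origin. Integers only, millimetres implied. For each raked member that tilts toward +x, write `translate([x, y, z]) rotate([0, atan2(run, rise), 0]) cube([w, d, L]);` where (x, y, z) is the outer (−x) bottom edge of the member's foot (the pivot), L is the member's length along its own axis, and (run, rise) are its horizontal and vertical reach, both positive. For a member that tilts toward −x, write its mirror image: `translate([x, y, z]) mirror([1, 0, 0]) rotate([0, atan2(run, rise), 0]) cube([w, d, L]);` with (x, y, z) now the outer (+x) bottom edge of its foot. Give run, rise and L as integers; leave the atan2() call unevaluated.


translate([224, 0, 768]) cube([117, 1140, 67]);
translate([0, 85, 0]) rotate([0, atan2(224, 768), 0]) cube([39, 50, 800]);
translate([565, 85, 0]) mirror([1, 0, 0]) rotate([0, atan2(224, 768), 0]) cube([39, 50, 800]);
translate([0, 1005, 0]) rotate([0, atan2(224, 768), 0]) cube([39, 50, 800]);
translate([565, 1005, 0]) mirror([1, 0, 0]) rotate([0, atan2(224, 768), 0]) cube([39, 50, 800]);


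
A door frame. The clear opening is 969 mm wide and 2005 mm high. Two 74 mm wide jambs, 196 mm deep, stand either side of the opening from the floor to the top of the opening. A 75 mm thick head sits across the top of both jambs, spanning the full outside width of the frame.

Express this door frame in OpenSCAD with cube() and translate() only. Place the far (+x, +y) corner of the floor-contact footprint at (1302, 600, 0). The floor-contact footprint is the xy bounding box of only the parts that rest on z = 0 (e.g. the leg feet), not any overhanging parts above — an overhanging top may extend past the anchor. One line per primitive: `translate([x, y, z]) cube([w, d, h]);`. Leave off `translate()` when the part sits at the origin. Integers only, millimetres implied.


translate([185, 404, 0]) cube([74, 196, 2005]);
translate([1228, 404, 0]) cube([74, 196, 2005]);
translate([185, 404, 2005]) cube([1117, 196, 75]);


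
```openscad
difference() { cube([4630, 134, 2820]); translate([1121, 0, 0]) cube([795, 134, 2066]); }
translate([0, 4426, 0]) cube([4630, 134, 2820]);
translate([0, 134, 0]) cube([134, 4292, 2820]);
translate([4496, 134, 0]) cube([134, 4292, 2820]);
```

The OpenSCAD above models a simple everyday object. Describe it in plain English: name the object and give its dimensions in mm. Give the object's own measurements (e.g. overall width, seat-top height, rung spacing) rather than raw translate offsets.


A single room: four walls, each 2820 mm tall and 134 mm thick, enclosing an outside footprint 4630×4560 mm (x × y), no floor or roof. The front and back walls (−y and +y sides) run the full x-width; the side walls fit between their inner faces. A door opening 795 mm wide and 2066 mm tall is cut through the front wall from the floor up, its −x edge 1121 mm from the wall's −x end.


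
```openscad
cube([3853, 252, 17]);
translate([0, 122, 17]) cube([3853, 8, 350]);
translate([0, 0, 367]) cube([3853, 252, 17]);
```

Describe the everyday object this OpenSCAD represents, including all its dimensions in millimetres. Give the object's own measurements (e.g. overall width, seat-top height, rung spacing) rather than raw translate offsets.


An I-beam lying along x, 3853 mm long. Overall section height 384 mm. Two flanges 252 mm wide (y) and 17 mm thick, one on the floor and one at the top; a web 8 mm thick runs between them, centred on the flange width.


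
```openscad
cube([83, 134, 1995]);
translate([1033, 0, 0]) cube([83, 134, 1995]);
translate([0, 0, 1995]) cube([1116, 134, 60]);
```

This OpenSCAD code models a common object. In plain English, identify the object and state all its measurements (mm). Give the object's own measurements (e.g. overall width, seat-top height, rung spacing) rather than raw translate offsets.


A door frame. The clear opening is 950 mm wide and 1995 mm high. Two 83 mm wide jambs, 134 mm deep, stand either side of the opening from the floor to the top of the opening. A 60 mm thick head sits across the top of both jambs, spanning the full outside width of the frame.


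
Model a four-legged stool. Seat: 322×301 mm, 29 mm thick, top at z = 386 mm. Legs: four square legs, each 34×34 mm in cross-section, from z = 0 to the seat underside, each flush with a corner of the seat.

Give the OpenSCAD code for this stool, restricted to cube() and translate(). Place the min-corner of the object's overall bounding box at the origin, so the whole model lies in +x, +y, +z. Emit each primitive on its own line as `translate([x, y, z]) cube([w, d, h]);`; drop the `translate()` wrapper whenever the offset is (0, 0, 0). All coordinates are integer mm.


translate([0, 0, 357]) cube([322, 301, 29]);
cube([34, 34, 357]);
translate([288, 0, 0]) cube([34, 34, 357]);
translate([0, 267, 0]) cube([34, 34, 357]);
translate([288, 267, 0]) cube([34, 34, 357]);


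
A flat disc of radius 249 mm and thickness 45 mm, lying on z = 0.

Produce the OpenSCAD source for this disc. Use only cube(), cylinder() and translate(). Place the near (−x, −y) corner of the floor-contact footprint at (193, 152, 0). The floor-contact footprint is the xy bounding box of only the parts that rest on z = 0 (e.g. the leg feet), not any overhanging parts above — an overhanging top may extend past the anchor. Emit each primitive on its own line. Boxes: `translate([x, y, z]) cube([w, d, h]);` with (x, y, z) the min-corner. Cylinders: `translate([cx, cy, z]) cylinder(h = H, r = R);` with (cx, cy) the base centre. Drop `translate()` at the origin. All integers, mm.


translate([442, 401, 0]) cylinder(h = 45, r = 249);


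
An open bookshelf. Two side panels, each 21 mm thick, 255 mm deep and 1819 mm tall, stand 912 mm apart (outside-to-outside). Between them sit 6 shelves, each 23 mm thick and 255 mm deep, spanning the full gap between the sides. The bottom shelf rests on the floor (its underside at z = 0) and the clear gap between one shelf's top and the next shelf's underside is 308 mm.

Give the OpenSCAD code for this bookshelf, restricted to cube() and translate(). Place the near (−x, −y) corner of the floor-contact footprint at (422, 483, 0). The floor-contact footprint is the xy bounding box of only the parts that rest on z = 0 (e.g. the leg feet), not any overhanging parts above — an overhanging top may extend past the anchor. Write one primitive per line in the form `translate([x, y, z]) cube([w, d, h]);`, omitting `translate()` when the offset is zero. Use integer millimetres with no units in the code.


translate([422, 483, 0]) cube([21, 255, 1819]);
translate([1313, 483, 0]) cube([21, 255, 1819]);
translate([443, 483, 0]) cube([870, 255, 23]);
translate([443, 483, 331]) cube([870, 255, 23]);
translate([443, 483, 662]) cube([870, 255, 23]);
translate([443, 483, 993]) cube([870, 255, 23]);
translate([443, 483, 1324]) cube([870, 255, 23]);
translate([443, 483, 1655]) cube([870, 255, 23]);


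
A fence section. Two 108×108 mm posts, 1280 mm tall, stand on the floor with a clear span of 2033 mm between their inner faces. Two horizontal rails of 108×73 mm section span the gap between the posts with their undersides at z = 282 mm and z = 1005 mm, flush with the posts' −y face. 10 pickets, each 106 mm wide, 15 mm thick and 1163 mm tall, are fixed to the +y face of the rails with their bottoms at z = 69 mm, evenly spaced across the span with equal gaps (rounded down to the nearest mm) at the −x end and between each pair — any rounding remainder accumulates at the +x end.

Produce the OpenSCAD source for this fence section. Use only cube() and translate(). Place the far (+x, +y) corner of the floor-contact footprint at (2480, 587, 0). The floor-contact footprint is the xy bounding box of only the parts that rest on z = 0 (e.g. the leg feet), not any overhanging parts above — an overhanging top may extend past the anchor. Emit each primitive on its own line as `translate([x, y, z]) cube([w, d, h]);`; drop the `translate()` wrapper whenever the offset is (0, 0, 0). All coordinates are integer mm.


translate([231, 479, 0]) cube([108, 108, 1280]);
translate([2372, 479, 0]) cube([108, 108, 1280]);
translate([339, 479, 282]) cube([2033, 108, 73]);
translate([339, 479, 1005]) cube([2033, 108, 73]);
translate([427, 587, 69]) cube([106, 15, 1163]);
translate([621, 587, 69]) cube([106, 15, 1163]);
translate([815, 587, 69]) cube([106, 15, 1163]);
translate([1009, 587, 69]) cube([106, 15, 1163]);
translate([1203, 587, 69]) cube([106, 15, 1163]);
translate([1397, 587, 69]) cube([106, 15, 1163]);
translate([1591, 587, 69]) cube([106, 15, 1163]);
translate([1785, 587, 69]) cube([106, 15, 1163]);
translate([1979, 587, 69]) cube([106, 15, 1163]);
translate([2173, 587, 69]) cube([106, 15, 1163]);


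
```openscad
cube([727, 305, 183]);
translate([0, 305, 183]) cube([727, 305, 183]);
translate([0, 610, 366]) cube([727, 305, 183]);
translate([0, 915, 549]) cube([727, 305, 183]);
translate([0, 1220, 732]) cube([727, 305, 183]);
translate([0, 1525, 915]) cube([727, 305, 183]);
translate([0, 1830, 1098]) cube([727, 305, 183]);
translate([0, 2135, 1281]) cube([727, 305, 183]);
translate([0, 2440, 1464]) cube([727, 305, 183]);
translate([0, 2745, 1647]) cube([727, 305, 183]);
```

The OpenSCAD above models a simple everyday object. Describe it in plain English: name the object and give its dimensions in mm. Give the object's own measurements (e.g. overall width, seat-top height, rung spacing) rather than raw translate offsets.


A straight staircase of 10 solid steps. Each step is 727 mm wide (x), 305 mm deep (y, the going) and 183 mm tall (the rise). The first step rests on the floor; each subsequent step sits one going further in +y and one rise higher in +z, directly behind and above the previous step with no overlap.


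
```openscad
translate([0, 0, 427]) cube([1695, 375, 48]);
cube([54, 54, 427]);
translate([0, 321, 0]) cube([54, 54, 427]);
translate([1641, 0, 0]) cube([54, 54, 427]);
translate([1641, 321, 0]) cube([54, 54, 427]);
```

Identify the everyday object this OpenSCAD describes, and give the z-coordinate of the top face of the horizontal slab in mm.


A bench. The seat-top height is 475 mm.

A long slab on four corner posts — a bench. The slab sits at z = 427 with thickness 48, so the top is 427 + 48 = 475 mm.


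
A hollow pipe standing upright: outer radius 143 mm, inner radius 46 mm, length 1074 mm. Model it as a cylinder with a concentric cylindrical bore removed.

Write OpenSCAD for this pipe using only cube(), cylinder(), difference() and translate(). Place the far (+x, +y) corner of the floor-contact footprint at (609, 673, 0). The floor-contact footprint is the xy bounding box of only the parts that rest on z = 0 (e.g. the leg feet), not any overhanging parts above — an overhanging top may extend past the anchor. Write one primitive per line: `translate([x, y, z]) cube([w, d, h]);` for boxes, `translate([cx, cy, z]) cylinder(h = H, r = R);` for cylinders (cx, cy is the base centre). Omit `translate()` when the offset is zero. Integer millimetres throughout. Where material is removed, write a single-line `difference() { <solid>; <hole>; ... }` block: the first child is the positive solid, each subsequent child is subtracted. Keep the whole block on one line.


difference() { translate([466, 530, 0]) cylinder(h = 1074, r = 143); translate([466, 530, 0]) cylinder(h = 1074, r = 46); }


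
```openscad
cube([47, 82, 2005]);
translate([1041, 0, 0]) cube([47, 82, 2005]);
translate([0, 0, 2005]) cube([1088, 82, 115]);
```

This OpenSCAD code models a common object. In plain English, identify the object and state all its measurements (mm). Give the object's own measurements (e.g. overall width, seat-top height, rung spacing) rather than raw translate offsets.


A door frame. The clear opening is 994 mm wide and 2005 mm high. Two 47 mm wide jambs, 82 mm deep, stand either side of the opening from the floor to the top of the opening. A 115 mm thick head sits across the top of both jambs, spanning the full outside width of the frame.


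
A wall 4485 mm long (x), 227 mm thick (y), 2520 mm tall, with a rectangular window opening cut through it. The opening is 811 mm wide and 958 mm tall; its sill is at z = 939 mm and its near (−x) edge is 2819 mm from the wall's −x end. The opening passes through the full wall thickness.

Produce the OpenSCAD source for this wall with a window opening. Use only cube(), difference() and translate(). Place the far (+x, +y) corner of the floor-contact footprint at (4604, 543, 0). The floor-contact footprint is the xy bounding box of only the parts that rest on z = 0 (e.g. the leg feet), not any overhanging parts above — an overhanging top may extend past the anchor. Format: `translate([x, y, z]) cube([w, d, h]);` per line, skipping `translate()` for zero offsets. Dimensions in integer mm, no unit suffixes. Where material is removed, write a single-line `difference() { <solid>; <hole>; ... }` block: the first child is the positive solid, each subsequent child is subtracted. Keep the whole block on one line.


difference() { translate([119, 316, 0]) cube([4485, 227, 2520]); translate([2938, 316, 939]) cube([811, 227, 958]); }


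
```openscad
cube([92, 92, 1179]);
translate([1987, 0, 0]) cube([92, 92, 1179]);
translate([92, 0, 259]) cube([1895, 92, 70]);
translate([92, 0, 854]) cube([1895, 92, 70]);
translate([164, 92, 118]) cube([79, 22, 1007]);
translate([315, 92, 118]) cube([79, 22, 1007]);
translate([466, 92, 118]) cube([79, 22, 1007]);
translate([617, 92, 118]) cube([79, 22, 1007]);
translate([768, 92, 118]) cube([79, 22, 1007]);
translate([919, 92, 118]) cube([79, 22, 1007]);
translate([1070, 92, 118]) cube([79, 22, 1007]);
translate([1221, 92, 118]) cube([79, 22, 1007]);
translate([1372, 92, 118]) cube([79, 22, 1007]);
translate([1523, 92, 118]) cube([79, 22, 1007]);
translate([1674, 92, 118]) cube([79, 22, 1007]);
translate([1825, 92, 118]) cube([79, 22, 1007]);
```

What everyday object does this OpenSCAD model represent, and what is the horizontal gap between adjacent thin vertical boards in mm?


A fence section. The picket gap is 72 mm.

Two posts, two rails, 12 pickets — a fence section. Span 1895 mm holds 12 pickets of 79 mm with 13 equal gaps: ⌊(1895 − 12·79) / 13⌋ = 72 mm.


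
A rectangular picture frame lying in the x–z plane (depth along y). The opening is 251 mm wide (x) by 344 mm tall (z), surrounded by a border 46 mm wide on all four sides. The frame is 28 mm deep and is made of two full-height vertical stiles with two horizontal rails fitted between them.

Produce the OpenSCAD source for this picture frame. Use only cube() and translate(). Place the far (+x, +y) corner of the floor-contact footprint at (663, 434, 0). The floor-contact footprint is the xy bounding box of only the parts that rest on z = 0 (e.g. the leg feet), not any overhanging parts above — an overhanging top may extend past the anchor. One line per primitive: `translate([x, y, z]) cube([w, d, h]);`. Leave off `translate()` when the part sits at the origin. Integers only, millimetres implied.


translate([320, 406, 0]) cube([46, 28, 436]);
translate([617, 406, 0]) cube([46, 28, 436]);
translate([366, 406, 0]) cube([251, 28, 46]);
translate([366, 406, 390]) cube([251, 28, 46]);


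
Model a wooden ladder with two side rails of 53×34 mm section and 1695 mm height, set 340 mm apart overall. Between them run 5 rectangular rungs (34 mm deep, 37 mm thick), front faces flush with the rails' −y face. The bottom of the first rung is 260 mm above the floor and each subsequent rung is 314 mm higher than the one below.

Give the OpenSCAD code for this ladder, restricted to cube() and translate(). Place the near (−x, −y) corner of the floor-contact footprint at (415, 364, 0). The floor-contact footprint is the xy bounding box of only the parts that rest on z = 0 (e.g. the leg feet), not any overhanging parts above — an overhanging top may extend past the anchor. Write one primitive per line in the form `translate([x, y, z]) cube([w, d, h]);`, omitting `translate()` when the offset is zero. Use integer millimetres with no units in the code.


translate([415, 364, 0]) cube([53, 34, 1695]);
translate([702, 364, 0]) cube([53, 34, 1695]);
translate([468, 364, 260]) cube([234, 34, 37]);
translate([468, 364, 574]) cube([234, 34, 37]);
translate([468, 364, 888]) cube([234, 34, 37]);
translate([468, 364, 1202]) cube([234, 34, 37]);
translate([468, 364, 1516]) cube([234, 34, 37]);


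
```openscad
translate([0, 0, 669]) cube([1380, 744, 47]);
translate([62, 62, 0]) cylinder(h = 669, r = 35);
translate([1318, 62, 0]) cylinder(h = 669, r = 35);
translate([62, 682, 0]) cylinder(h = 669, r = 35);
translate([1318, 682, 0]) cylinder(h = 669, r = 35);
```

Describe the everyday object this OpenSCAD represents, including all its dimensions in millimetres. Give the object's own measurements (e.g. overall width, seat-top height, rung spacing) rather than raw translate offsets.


A table: top 1380 mm (x) × 744 mm (y), 47 mm thick, upper face at z = 716 mm, on four round legs of 70 mm diameter, each leg's bounding box inset 27 mm from the nearest pair of top edges from z = 0 to the bottom of the top.


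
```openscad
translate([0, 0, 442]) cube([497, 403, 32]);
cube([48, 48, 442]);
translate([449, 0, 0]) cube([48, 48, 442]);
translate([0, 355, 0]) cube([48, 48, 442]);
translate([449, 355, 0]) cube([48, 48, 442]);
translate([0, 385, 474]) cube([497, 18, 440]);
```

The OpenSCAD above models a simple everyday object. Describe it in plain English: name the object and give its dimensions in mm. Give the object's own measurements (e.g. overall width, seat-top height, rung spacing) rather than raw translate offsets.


A chair. The seat is a 497×403×32 mm slab with its top at z = 474 mm, on four 48×48 mm corner legs (flush with the seat edges, standing on z = 0). A flat backrest 18 mm thick, 440 mm tall, spans the full seat width and rises from the seat top along its +y edge, rear face flush with the rear of the seat.


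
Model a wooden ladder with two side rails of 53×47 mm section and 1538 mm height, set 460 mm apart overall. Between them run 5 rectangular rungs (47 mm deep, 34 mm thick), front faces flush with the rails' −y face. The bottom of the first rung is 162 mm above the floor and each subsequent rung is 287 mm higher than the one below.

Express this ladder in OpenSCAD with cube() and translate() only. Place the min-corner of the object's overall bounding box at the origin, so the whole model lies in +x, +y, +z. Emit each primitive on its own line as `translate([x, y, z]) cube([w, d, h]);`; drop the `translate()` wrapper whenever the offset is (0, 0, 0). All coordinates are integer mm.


cube([53, 47, 1538]);
translate([407, 0, 0]) cube([53, 47, 1538]);
translate([53, 0, 162]) cube([354, 47, 34]);
translate([53, 0, 449]) cube([354, 47, 34]);
translate([53, 0, 736]) cube([354, 47, 34]);
translate([53, 0, 1023]) cube([354, 47, 34]);
translate([53, 0, 1310]) cube([354, 47, 34]);


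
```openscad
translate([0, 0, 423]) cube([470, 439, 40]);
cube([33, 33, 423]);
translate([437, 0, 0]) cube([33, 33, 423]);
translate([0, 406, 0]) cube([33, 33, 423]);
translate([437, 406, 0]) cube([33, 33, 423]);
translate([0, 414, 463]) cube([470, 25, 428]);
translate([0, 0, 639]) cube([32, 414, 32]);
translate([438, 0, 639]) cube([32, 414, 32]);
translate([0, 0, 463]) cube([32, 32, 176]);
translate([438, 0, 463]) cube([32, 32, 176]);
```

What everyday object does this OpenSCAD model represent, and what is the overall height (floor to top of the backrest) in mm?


A chair. The overall height is 891 mm.

A slab on four corner posts with a tall panel at the back — a chair. The seat slab sits at z = 423 with thickness 40, and the 428 mm backrest starts at the seat top, so the overall height is 423 + 40 + 428 = 891 mm.


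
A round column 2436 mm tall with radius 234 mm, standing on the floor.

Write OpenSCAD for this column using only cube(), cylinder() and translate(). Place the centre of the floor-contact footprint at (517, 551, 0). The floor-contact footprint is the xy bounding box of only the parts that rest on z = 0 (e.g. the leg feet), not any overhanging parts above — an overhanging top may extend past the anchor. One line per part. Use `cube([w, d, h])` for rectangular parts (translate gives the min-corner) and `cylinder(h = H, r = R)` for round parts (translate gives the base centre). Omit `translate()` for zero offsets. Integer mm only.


translate([517, 551, 0]) cylinder(h = 2436, r = 234);


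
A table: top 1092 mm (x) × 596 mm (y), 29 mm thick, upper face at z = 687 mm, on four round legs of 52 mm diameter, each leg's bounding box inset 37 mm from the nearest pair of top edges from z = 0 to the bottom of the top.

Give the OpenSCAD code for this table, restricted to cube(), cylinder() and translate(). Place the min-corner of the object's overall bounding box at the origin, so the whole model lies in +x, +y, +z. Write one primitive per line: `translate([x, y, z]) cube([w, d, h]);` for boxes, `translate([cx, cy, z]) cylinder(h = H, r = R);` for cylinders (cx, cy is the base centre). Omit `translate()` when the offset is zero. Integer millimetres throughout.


translate([0, 0, 658]) cube([1092, 596, 29]);
translate([63, 63, 0]) cylinder(h = 658, r = 26);
translate([1029, 63, 0]) cylinder(h = 658, r = 26);
translate([63, 533, 0]) cylinder(h = 658, r = 26);
translate([1029, 533, 0]) cylinder(h = 658, r = 26);


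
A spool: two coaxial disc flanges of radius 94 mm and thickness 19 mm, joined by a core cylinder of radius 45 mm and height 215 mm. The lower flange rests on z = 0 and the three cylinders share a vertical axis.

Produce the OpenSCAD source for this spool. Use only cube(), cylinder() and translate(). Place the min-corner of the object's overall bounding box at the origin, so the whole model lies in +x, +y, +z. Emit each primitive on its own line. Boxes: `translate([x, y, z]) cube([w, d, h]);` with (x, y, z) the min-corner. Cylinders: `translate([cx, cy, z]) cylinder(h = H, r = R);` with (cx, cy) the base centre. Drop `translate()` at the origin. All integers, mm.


translate([94, 94, 0]) cylinder(h = 19, r = 94);
translate([94, 94, 19]) cylinder(h = 215, r = 45);
translate([94, 94, 234]) cylinder(h = 19, r = 94);


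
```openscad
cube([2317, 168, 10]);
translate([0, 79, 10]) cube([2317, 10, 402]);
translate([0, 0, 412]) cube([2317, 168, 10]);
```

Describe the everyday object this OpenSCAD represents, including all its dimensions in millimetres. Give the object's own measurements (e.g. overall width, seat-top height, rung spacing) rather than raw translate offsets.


An I-beam lying along x, 2317 mm long. Overall section height 422 mm. Two flanges 168 mm wide (y) and 10 mm thick, one on the floor and one at the top; a web 10 mm thick runs between them, centred on the flange width.


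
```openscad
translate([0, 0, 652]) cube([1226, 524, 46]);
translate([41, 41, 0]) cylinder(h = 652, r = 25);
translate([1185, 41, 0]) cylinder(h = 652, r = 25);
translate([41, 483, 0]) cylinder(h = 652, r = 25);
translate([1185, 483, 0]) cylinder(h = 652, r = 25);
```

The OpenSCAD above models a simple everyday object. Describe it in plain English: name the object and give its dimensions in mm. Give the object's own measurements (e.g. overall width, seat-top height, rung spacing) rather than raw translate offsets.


A rectangular dining table. The top is 1226×524×46 mm with its upper surface at z = 698 mm. It stands on four round legs of 50 mm diameter, each leg's bounding box inset 16 mm from the nearest pair of top edges, running from the floor to the underside of the top.


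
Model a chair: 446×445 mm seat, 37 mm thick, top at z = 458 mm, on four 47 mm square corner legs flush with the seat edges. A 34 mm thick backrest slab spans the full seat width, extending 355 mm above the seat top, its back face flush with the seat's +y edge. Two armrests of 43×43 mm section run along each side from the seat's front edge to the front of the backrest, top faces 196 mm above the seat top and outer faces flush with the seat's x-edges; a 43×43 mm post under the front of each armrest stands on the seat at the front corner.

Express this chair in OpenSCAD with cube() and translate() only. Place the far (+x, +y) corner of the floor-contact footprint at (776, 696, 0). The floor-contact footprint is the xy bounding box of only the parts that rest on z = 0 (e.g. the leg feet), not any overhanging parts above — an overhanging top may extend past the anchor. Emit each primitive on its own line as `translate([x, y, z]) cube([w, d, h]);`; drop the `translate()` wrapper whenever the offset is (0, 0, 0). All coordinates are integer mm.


translate([330, 251, 421]) cube([446, 445, 37]);
translate([330, 251, 0]) cube([47, 47, 421]);
translate([729, 251, 0]) cube([47, 47, 421]);
translate([330, 649, 0]) cube([47, 47, 421]);
translate([729, 649, 0]) cube([47, 47, 421]);
translate([330, 662, 458]) cube([446, 34, 355]);
translate([330, 251, 611]) cube([43, 411, 43]);
translate([733, 251, 611]) cube([43, 411, 43]);
translate([330, 251, 458]) cube([43, 43, 153]);
translate([733, 251, 458]) cube([43, 43, 153]);


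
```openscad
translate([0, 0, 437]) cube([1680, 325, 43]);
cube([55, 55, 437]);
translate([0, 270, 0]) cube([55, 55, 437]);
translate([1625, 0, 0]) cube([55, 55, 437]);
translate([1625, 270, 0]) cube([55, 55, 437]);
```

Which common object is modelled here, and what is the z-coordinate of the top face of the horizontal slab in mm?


A bench. The seat-top height is 480 mm.

A long slab on four corner posts — a bench. The slab sits at z = 437 with thickness 43, so the top is 437 + 43 = 480 mm.


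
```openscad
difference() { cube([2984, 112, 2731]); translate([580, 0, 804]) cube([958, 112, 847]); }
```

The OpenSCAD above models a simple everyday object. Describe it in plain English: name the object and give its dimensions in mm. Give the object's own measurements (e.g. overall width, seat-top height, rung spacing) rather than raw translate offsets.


A wall 2984 mm long (x), 112 mm thick (y), 2731 mm tall, with a rectangular window opening cut through it. The opening is 958 mm wide and 847 mm tall; its sill is at z = 804 mm and its near (−x) edge is 580 mm from the wall's −x end. The opening passes through the full wall thickness.


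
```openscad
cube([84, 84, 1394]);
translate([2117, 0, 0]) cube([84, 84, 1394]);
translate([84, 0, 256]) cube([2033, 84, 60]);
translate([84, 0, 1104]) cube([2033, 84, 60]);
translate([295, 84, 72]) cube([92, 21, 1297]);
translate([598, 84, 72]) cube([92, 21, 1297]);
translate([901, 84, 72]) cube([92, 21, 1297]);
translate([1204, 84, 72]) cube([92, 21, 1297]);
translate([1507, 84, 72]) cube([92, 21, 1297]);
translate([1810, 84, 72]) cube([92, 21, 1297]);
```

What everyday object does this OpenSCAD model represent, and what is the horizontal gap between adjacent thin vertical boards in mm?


A fence section. The picket gap is 211 mm.

Two posts, two rails, 6 pickets — a fence section. Span 2033 mm holds 6 pickets of 92 mm with 7 equal gaps: ⌊(2033 − 6·92) / 7⌋ = 211 mm.
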